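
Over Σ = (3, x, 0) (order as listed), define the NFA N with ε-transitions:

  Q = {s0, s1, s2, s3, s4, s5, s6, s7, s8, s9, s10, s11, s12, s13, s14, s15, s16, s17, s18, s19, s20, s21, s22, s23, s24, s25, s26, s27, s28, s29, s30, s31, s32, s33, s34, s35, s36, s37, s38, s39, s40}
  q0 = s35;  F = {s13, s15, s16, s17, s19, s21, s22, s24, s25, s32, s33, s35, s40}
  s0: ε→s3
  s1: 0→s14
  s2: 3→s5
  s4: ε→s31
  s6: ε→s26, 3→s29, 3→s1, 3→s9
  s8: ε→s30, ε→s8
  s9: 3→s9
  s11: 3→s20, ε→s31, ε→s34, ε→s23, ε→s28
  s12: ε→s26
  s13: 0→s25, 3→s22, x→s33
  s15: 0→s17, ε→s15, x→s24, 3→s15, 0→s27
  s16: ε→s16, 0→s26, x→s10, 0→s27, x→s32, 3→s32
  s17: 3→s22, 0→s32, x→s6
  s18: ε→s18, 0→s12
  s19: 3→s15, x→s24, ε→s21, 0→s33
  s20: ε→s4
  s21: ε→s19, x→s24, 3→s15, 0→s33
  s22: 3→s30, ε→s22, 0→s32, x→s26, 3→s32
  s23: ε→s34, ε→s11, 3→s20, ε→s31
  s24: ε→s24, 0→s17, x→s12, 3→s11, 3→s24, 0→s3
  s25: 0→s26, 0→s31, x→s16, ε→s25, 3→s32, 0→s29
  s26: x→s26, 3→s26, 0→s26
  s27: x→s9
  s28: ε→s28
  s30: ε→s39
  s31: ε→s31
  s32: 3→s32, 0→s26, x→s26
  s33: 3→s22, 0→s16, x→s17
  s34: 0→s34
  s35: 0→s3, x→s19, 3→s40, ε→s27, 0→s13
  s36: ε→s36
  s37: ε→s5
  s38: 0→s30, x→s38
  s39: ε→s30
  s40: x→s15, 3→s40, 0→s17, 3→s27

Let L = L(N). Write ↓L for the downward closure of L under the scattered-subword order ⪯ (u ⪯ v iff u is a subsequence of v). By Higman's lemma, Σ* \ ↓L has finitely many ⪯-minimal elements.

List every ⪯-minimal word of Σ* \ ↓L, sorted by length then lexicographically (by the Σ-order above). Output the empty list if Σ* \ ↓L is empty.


min(Σ*\↓L) = [30x, xxx, 03x, 000, 0330].

|Q|=41, |F|=13, |δ|=94 (29 ε).
min D↑ (13 st, q0=0, F={10}): 0:3→1,x→2,0→3 1:3→1,x→4,0→5 2:3→4,x→6,0→7 3:3→8,x→7,0→9 4:3→4,x→6,0→5 5:3→8,x→10,0→11 6:3→6,x→10,0→5 7:3→8,x→5,0→12 8:3→11,x→10,0→11 9:3→11,x→12,0→10 10:3→10,x→10,0→10 11:3→11,x→10,0→10 12:3→11,x→11,0→10 [Hopcroft].
'30x': N↓-sim [32, 24, 14, 6] end={s1,s14,s26,s29,s6,s9} ∉↓L; 3/3 del acc.
'xxx': N↓-sim [32, 28, 22, 7] end={s1,s12,s14,s26,s29,s6,s9} — reject; 3/3 del acc.
'03x': run [32, 20, 9, 1] end={s26} rej; 3/3 deletions ∈↓L.
'000': |S_i|=[32, 20, 11, 6] end={s26,s27,s29,s31,s34,s9} rej; 3/3 deletions ∈↓L.
'0330': |S_i|=[32, 20, 9, 5, 1] end={s26} — reject; 4/4 del acc.
5 words, ⪯-incomp.


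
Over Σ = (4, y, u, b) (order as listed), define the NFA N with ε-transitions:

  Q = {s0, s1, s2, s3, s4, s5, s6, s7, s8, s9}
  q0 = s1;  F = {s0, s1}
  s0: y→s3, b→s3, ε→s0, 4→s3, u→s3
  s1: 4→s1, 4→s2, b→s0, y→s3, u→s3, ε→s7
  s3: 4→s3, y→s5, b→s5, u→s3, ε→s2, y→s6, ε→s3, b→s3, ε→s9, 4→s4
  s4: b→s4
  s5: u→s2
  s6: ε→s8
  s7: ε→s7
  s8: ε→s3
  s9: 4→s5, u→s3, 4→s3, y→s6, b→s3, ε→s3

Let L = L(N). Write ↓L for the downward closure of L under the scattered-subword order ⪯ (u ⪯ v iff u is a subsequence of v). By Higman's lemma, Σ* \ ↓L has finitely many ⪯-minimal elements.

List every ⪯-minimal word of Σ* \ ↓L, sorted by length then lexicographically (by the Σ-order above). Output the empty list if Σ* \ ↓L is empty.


|Q|=10, |F|=2, |δ|=32 (9 ε).
min D↑ (3 st, q0=0, F={1}): 0:4→0,y→1,u→1,b→2 1:4→1,y→1,u→1,b→1 2:4→1,y→1,u→1,b→1 (ε-aug+det+¬).
'y': N↓-sim [10, 7] end={s2,s3,s4,s5,s6,s8,s9} ∉↓L; 1/1 del acc.
'u': N↓-sim [10, 7] end={s2,s3,s4,s5,s6,s8,s9} — reject; 1/1 single-dels accept.
'b4': |S_i|=[10, 8, 7] end={s2,s3,s4,s5,s6,s8,s9} ∉↓L; 2/2 deletions ∈↓L.
'bb': N↓-sim [10, 8, 7] end={s2,s3,s4,s5,s6,s8,s9} — reject; 2/2 deletions ∈↓L.
4 words, ⪯-incomp.

Antichain: [y, u, b4, bb].


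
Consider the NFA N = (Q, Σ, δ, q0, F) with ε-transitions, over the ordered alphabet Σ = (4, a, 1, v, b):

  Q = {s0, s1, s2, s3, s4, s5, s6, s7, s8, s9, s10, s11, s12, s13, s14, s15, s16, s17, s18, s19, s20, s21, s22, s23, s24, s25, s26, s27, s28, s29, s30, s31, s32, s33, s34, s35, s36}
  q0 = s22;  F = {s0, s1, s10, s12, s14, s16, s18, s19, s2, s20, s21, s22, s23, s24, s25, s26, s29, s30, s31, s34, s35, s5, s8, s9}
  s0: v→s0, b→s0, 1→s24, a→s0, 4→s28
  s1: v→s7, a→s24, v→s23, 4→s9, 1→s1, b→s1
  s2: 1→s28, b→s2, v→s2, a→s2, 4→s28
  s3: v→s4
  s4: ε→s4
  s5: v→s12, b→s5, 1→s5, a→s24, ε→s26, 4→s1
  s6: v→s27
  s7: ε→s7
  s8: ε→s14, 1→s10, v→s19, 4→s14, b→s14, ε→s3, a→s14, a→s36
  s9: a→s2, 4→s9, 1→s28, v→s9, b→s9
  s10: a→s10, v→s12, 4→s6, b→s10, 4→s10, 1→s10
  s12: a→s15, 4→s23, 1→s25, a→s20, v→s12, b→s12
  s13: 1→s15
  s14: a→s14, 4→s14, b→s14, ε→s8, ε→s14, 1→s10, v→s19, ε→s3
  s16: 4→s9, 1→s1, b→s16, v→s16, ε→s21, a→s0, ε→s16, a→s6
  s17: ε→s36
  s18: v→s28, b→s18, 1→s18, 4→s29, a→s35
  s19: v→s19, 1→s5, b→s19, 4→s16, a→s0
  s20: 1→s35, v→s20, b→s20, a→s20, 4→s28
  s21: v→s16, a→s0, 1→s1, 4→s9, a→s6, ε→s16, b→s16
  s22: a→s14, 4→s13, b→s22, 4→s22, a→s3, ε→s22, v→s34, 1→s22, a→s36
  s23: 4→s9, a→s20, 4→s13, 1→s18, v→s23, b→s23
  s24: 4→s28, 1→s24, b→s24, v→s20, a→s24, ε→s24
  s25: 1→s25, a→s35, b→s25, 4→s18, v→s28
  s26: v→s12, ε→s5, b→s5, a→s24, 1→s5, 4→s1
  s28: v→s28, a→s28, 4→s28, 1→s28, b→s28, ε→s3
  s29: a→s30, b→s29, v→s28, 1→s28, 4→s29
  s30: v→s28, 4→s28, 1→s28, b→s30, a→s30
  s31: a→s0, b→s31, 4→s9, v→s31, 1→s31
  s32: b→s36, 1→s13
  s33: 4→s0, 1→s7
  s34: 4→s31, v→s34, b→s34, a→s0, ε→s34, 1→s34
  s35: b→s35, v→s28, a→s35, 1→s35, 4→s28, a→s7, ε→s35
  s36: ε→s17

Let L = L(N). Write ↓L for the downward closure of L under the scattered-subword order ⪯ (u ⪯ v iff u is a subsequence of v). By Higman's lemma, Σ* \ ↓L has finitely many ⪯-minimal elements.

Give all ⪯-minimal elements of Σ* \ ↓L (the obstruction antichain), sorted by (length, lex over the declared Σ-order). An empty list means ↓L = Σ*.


min(Σ*\↓L) = [va4, v441, a1v1v].

|Q|=37, |F|=24, |δ|=162 (19 ε).
min D↑ (22 st, q0=0, F={11}): 0:4→0,a→1,1→0,v→2,b→0 1:4→1,a→1,1→3,v→4,b→1 2:4→5,a→6,1→2,v→2,b→2 3:4→3,a→3,1→3,v→7,b→3 4:4→8,a→6,1→9,v→4,b→4 5:4→10,a→6,1→5,v→5,b→5 6:4→11,a→6,1→12,v→6,b→6 7:4→13,a→14,1→15,v→7,b→7 8:4→10,a→6,1→16,v→8,b→8 9:4→16,a→12,1→9,v→7,b→9 10:4→10,a→17,1→11,v→10,b→10 11:4→11,a→11,1→11,v→11,b→11 12:4→11,a→12,1→12,v→14,b→12 13:4→10,a→14,1→18,v→13,b→13 14:4→11,a→14,1→19,v→14,b→14 15:4→18,a→19,1→15,v→11,b→15 16:4→10,a→12,1→16,v→13,b→16 17:4→11,a→17,1→11,v→17,b→17 18:4→20,a→19,1→18,v→11,b→18 19:4→11,a→19,1→19,v→11,b→19 20:4→20,a→21,1→11,v→11,b→20 21:4→11,a→21,1→11,v→11,b→21.
'va4': |S_i|=[34, 28, 13, 3] end={s28,s3,s4} ∉↓L; 3/3 deletions ∈↓L.
'v441': |S_i|=[34, 28, 22, 9, 4] end={s15,s28,s3,s4} ∉↓L; 4/4 single-dels accept.
'a1v1v': |S_i|=[34, 31, 23, 17, 10, 3] end={s28,s3,s4} rej; 5/5 single-dels accept.
3 words, ⪯-incomp.


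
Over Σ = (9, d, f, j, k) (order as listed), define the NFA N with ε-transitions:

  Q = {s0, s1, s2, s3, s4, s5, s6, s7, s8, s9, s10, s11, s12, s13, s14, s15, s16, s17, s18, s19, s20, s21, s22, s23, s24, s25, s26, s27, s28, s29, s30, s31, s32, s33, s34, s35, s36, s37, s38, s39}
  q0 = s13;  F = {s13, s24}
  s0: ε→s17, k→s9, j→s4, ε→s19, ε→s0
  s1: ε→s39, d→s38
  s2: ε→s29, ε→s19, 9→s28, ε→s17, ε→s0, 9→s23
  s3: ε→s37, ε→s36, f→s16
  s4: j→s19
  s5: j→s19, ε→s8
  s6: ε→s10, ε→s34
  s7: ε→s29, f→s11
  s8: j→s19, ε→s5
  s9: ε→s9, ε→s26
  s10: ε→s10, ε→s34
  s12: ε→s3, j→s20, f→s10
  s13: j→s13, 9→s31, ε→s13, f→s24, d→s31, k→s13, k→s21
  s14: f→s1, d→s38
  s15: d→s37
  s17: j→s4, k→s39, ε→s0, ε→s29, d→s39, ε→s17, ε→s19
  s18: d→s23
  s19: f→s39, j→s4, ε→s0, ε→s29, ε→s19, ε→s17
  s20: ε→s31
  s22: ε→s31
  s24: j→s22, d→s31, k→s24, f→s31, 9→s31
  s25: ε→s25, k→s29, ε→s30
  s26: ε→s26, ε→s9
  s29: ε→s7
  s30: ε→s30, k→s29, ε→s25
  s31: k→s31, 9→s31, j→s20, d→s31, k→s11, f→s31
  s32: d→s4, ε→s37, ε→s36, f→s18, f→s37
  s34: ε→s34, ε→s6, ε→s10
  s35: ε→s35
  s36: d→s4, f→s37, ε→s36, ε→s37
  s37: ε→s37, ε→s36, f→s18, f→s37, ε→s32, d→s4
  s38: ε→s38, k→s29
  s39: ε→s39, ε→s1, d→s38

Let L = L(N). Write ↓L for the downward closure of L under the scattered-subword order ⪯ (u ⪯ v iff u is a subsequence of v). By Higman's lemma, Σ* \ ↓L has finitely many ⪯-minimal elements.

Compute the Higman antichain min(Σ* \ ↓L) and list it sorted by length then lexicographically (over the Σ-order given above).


A = [9, d, ff, fj].

|Q|=40, |F|=2, |δ|=102 (52 ε).
min D↑ (3 st, q0=0, F={1}): 0:9→1,d→1,f→2,j→0,k→0 1:9→1,d→1,f→1,j→1,k→1 2:9→1,d→1,f→1,j→1,k→2 [Hopcroft].
'9': N↓-sim [7, 3] end={s11,s20,s31} — reject; 1/1 deletions ∈↓L.
'd': run [7, 3] end={s11,s20,s31} rej; 1/1 del acc.
'ff': |S_i|=[7, 5, 3] end={s11,s20,s31} ∉↓L; 2/2 del acc.
'fj': N↓-sim [7, 5, 4] end={s11,s20,s22,s31} ∉↓L; 2/2 single-dels accept.
4 obstructions.


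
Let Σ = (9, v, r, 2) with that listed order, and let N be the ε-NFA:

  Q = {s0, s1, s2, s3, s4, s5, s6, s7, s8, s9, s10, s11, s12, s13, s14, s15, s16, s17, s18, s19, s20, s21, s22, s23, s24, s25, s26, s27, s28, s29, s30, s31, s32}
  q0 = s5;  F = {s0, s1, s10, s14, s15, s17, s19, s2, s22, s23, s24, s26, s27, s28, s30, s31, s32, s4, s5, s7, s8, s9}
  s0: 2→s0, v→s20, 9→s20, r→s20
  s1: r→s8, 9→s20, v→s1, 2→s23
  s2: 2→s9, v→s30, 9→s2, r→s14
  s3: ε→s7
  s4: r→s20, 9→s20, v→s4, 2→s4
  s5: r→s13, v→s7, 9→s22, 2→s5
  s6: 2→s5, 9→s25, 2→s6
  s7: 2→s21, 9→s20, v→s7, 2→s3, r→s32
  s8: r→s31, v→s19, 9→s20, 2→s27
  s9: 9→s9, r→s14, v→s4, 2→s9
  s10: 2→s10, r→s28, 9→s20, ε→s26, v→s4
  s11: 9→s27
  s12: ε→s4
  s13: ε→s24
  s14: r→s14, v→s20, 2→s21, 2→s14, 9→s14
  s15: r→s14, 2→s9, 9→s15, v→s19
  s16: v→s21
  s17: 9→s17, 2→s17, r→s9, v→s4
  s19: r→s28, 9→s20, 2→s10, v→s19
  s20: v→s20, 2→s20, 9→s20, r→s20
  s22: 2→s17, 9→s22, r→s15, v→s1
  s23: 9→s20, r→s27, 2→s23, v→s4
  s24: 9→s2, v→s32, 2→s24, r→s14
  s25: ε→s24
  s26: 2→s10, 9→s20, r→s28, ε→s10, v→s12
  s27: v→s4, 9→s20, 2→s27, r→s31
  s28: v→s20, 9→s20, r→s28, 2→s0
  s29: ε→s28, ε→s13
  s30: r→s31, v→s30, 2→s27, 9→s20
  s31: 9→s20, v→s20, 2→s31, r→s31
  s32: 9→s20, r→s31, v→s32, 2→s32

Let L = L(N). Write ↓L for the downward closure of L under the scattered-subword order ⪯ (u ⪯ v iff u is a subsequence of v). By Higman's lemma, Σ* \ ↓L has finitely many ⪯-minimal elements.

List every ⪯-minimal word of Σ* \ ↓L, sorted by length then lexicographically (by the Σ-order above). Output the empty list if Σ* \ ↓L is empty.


|Q|=33, |F|=22, |δ|=107 (8 ε).
min D↑ (22 st, q0=0, F={7}): 0:9→1,v→2,r→3,2→0 1:9→1,v→4,r→5,2→6 2:9→7,v→2,r→8,2→2 3:9→9,v→8,r→10,2→3 4:9→7,v→4,r→11,2→12 5:9→5,v→13,r→10,2→14 6:9→6,v→15,r→14,2→6 7:9→7,v→7,r→7,2→7 8:9→7,v→8,r→16,2→8 9:9→9,v→17,r→10,2→14 10:9→10,v→7,r→10,2→10 11:9→7,v→13,r→16,2→18 12:9→7,v→15,r→18,2→12 13:9→7,v→13,r→19,2→20 14:9→14,v→15,r→10,2→14 15:9→7,v→15,r→7,2→15 16:9→7,v→7,r→16,2→16 17:9→7,v→17,r→16,2→18 18:9→7,v→15,r→16,2→18 19:9→7,v→7,r→19,2→21 20:9→7,v→15,r→19,2→20 21:9→7,v→7,r→7,2→21 [Hopcroft].
'v9': |S_i|=[27, 18, 1] end={s20} — reject; 2/2 del acc.
'rrv': run [27, 20, 6, 1] end={s20} ∉↓L; 3/3 del acc.
'92vr': N↓-sim [27, 21, 14, 3, 1] end={s20} — reject; 4/4 del acc.
'9rvr2r': run [27, 21, 15, 8, 3, 2, 1] end={s20} ∉↓L; 6/6 single-dels accept.
4 minimals (antichain).

Antichain: [v9, rrv, 92vr, 9rvr2r].


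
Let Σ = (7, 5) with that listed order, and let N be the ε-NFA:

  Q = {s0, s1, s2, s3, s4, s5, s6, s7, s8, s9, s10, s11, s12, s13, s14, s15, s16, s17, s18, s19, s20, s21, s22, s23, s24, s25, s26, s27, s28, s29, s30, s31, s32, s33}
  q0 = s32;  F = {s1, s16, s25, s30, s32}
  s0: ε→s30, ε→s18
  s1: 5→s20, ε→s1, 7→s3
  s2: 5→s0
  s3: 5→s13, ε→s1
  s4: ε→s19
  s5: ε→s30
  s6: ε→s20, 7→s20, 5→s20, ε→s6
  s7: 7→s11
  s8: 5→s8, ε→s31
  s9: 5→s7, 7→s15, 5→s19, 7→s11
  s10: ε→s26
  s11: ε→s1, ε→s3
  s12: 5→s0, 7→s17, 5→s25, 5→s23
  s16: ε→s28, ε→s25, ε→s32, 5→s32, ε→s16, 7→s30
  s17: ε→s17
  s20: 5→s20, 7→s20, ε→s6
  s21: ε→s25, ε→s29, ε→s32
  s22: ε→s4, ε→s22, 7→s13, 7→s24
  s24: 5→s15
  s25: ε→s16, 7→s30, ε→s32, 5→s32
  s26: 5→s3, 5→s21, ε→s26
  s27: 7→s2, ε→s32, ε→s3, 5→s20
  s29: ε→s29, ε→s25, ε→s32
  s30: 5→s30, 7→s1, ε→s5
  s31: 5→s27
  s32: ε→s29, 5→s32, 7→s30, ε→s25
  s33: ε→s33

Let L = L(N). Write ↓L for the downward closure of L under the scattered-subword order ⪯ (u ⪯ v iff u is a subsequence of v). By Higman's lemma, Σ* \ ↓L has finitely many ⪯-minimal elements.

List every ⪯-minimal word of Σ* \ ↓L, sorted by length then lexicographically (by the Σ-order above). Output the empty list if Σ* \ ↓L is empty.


A = [775].

|Q|=34, |F|=5, |δ|=69 (35 ε).
min D↑ (4 st, q0=0, F={3}): 0:7→1,5→0 1:7→2,5→1 2:7→2,5→3 3:7→3,5→3 [Hopcroft].
'775': |S_i|=[12, 7, 5, 3] end={s13,s20,s6} — reject; 3/3 deletions ∈↓L.
1 minimals (antichain).


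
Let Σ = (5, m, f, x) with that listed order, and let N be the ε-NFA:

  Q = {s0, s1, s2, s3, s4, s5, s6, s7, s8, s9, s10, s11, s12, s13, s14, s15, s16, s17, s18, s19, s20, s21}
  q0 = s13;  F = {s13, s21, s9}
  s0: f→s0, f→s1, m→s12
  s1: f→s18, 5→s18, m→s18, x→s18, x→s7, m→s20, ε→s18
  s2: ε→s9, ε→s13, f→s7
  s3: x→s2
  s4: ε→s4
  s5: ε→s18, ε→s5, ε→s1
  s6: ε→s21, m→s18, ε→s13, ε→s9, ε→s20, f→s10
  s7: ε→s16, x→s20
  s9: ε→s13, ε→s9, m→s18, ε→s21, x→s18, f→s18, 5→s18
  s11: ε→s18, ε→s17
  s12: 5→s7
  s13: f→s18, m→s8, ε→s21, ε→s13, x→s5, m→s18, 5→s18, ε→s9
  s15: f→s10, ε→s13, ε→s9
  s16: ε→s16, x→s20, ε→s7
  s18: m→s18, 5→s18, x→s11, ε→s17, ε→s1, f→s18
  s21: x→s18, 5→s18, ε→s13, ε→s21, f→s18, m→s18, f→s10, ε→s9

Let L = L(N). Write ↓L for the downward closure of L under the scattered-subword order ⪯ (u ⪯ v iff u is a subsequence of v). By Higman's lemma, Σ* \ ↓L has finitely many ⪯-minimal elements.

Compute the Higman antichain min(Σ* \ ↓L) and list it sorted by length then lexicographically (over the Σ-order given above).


A = [5, m, f, x].

|Q|=22, |F|=3, |δ|=64 (29 ε).
min D↑ (2 st, q0=0, F={1}): 0:5→1,m→1,f→1,x→1 1:5→1,m→1,f→1,x→1 (ε-aug+det+¬).
'5': run [13, 7] end={s1,s11,s16,s17,s18,s20,s7} — reject; 1/1 del acc.
'm': N↓-sim [13, 8] end={s1,s11,s16,s17,s18,s20,s7,s8} ∉↓L; 1/1 deletions ∈↓L.
'f': N↓-sim [13, 8] end={s1,s10,s11,s16,s17,s18,s20,s7} ∉↓L; 1/1 deletions ∈↓L.
'x': |S_i|=[13, 8] end={s1,s11,s16,s17,s18,s20,s5,s7} rej; 1/1 single-dels accept.
4 words, ⪯-incomp.


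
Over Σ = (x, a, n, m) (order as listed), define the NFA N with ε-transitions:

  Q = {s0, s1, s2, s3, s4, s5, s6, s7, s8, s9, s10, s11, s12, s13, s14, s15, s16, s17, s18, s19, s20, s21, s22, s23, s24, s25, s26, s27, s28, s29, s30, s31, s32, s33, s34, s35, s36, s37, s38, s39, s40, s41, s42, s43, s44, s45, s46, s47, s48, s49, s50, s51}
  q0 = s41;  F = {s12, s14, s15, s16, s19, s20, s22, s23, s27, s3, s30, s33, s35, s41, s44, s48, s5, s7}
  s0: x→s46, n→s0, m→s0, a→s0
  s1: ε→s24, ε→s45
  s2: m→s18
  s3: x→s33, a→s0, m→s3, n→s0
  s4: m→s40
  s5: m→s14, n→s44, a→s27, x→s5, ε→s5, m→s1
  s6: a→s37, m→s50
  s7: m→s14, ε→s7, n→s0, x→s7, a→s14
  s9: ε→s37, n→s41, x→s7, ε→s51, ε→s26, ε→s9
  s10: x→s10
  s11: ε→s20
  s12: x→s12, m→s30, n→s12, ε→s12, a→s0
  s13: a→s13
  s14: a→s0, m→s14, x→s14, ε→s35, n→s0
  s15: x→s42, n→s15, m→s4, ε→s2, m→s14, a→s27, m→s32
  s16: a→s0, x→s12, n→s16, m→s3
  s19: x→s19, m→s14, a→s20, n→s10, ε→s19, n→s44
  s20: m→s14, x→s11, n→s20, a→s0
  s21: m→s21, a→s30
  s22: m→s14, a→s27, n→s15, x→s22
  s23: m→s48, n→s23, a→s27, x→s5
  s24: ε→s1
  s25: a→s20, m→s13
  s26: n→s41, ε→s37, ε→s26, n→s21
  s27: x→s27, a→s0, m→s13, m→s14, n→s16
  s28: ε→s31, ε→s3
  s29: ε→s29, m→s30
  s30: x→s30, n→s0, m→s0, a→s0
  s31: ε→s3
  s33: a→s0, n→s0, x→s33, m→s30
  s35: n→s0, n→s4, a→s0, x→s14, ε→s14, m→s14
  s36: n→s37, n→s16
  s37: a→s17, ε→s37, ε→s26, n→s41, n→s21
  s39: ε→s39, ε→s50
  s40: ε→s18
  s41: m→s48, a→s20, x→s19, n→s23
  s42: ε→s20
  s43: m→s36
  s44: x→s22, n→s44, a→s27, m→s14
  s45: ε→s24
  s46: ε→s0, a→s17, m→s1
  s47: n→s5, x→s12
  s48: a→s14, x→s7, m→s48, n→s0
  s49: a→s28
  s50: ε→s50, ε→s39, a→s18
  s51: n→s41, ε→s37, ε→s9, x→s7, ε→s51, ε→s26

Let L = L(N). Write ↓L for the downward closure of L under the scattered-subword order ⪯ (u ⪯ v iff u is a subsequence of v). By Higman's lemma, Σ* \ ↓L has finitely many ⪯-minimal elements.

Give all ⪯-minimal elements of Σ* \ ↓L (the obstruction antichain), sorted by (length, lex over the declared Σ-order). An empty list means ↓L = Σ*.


A = [aa, mn, xma, xnxnxa, nanxmm].

|Q|=52, |F|=18, |δ|=146 (35 ε).
min D↑ (18 st, q0=0, F={7}): 0:x→1,a→2,n→3,m→4 1:x→1,a→2,n→5,m→6 2:x→2,a→7,n→2,m→6 3:x→8,a→9,n→3,m→4 4:x→10,a→6,n→7,m→4 5:x→11,a→9,n→5,m→6 6:x→6,a→7,n→7,m→6 7:x→7,a→7,n→7,m→7 8:x→8,a→9,n→5,m→6 9:x→9,a→7,n→12,m→6 10:x→10,a→6,n→7,m→6 11:x→11,a→9,n→13,m→6 12:x→14,a→7,n→12,m→15 13:x→2,a→9,n→13,m→6 14:x→14,a→7,n→14,m→16 15:x→17,a→7,n→7,m→15 16:x→16,a→7,n→7,m→7 17:x→17,a→7,n→7,m→16 [Hopcroft].
'aa': run [33, 20, 7] end={s0,s1,s13,s17,s24,s45,s46} — reject; 2/2 del acc.
'mn': N↓-sim [33, 18, 9] end={s0,s1,s17,s18,s24,s4,s40,s45,s46} rej; 2/2 deletions ∈↓L.
'xma': run [33, 30, 16, 7] end={s0,s1,s13,s17,s24,s45,s46} ∉↓L; 3/3 deletions ∈↓L.
'xnxnxa': run [33, 30, 27, 26, 24, 21, 7] end={s0,s1,s13,s17,s24,s45,s46} ∉↓L; 6/6 del acc.
'nanxmm': run [33, 31, 18, 14, 9, 7, 6] end={s0,s1,s17,s24,s45,s46} rej; 6/6 single-dels accept.
5 words, ⪯-incomp.


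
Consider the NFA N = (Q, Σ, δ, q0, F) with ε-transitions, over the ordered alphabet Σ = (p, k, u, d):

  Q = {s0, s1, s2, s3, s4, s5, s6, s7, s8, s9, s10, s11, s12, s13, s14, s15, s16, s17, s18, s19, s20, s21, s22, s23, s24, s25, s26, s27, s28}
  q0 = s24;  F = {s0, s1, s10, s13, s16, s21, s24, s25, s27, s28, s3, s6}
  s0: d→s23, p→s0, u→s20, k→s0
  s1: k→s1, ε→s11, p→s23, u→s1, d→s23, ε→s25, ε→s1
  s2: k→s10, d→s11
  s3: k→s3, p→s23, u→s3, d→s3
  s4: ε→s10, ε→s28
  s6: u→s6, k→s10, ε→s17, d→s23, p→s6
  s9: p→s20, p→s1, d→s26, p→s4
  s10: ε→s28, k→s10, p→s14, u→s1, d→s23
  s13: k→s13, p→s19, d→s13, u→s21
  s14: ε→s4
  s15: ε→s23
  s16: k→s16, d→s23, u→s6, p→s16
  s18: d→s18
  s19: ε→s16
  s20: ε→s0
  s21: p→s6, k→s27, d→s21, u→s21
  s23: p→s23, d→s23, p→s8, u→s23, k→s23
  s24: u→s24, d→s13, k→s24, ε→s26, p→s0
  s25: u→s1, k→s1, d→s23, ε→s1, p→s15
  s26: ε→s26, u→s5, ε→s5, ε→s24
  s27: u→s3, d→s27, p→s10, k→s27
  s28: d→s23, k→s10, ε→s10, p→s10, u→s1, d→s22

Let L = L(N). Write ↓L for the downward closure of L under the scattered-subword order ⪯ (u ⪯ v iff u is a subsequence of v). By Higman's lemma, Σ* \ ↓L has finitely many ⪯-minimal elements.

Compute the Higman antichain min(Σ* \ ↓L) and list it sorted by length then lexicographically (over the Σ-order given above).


|Q|=29, |F|=12, |δ|=79 (17 ε).
min D↑ (11 st, q0=0, F={3}): 0:p→1,k→0,u→0,d→2 1:p→1,k→1,u→1,d→3 2:p→4,k→2,u→5,d→2 3:p→3,k→3,u→3,d→3 4:p→4,k→4,u→6,d→3 5:p→6,k→7,u→5,d→5 6:p→6,k→8,u→6,d→3 7:p→8,k→7,u→9,d→7 8:p→8,k→8,u→10,d→3 9:p→3,k→9,u→9,d→9 10:p→3,k→10,u→10,d→3 (ε-aug+det+¬).
'pd': N↓-sim [24, 17, 3] end={s22,s23,s8} ∉↓L; 2/2 deletions ∈↓L.
'dukup': N↓-sim [24, 19, 16, 13, 7, 3] end={s15,s23,s8} rej; 5/5 deletions ∈↓L.
2 minimals (antichain).

min(Σ*\↓L) = [pd, dukup].


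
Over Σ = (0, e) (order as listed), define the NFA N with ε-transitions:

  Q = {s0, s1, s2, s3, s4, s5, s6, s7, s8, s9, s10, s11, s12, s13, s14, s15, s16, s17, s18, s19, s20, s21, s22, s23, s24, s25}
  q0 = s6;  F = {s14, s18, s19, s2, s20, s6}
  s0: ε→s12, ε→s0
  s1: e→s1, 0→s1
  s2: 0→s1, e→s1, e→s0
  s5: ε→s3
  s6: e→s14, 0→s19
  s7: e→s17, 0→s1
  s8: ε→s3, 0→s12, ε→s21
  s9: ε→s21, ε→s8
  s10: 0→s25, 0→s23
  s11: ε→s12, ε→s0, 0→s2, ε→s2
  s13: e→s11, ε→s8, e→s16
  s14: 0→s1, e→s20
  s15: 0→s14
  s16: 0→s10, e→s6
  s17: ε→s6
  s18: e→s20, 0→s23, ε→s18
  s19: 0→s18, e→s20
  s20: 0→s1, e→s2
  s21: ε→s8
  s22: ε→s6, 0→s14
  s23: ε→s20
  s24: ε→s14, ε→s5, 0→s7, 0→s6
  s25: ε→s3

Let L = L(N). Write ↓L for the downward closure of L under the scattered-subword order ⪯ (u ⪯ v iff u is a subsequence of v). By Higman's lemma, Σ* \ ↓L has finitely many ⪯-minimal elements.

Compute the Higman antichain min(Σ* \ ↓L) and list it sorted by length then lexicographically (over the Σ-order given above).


|Q|=26, |F|=6, |δ|=48 (19 ε).
min D↑ (7 st, q0=0, F={5}): 0:0→1,e→2 1:0→3,e→4 2:0→5,e→4 3:0→4,e→4 4:0→5,e→6 5:0→5,e→5 6:0→5,e→5 (ε-aug+det+¬).
'e0': N↓-sim [10, 6, 1] end={s1} ∉↓L; 2/2 single-dels accept.
'0000': |S_i|=[10, 8, 7, 6, 1] end={s1} ∉↓L; 4/4 deletions ∈↓L.
'0eee': |S_i|=[10, 8, 5, 4, 3] end={s0,s1,s12} — reject; 4/4 del acc.
'eeee': |S_i|=[10, 6, 5, 4, 3] end={s0,s1,s12} rej; 4/4 deletions ∈↓L.
'000ee': run [10, 8, 7, 6, 4, 3] end={s0,s1,s12} ∉↓L; 5/5 del acc.
5 minimals (antichain).

A = [e0, 0000, 0eee, eeee, 000ee].


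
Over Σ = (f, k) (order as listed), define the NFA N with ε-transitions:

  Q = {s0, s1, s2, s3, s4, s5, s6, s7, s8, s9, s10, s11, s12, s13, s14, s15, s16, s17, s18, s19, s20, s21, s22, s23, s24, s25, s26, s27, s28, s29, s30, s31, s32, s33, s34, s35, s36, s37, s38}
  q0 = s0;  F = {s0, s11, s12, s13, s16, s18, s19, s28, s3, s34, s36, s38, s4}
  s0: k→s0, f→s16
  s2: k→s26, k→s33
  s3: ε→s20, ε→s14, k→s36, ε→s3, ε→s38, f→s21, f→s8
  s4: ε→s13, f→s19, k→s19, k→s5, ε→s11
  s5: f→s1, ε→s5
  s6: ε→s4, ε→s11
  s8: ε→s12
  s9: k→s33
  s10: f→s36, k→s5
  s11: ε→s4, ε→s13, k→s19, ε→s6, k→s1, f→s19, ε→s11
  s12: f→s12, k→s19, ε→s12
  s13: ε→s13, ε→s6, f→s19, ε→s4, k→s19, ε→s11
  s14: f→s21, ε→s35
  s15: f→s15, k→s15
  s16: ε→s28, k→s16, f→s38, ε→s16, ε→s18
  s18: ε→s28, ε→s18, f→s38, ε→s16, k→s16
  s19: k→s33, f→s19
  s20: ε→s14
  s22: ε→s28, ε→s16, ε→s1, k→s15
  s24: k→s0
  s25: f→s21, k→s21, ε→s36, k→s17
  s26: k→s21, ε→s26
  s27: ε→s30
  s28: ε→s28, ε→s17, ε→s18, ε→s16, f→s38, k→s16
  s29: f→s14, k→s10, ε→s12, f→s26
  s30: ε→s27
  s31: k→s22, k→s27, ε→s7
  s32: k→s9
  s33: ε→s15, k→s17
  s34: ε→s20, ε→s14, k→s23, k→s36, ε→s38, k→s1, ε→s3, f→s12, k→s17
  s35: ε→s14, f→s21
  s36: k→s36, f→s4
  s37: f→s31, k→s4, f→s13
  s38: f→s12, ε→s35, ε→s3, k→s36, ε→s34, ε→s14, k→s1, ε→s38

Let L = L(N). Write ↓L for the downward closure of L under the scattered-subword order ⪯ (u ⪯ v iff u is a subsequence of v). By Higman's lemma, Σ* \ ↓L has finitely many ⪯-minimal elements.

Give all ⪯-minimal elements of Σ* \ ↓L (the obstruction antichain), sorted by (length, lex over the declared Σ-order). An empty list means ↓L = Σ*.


|Q|=39, |F|=13, |δ|=110 (51 ε).
min D↑ (8 st, q0=0, F={7}): 0:f→1,k→0 1:f→2,k→1 2:f→3,k→4 3:f→3,k→5 4:f→6,k→4 5:f→5,k→7 6:f→5,k→5 7:f→7,k→7.
'fffkk': run [25, 24, 21, 13, 6, 3] end={s15,s17,s33} ∉↓L; 5/5 deletions ∈↓L.
'ffkffk': N↓-sim [25, 24, 21, 12, 10, 5, 3] end={s15,s17,s33} — reject; 6/6 del acc.
2 words, ⪯-incomp.

min(Σ*\↓L) = [fffkk, ffkffk].


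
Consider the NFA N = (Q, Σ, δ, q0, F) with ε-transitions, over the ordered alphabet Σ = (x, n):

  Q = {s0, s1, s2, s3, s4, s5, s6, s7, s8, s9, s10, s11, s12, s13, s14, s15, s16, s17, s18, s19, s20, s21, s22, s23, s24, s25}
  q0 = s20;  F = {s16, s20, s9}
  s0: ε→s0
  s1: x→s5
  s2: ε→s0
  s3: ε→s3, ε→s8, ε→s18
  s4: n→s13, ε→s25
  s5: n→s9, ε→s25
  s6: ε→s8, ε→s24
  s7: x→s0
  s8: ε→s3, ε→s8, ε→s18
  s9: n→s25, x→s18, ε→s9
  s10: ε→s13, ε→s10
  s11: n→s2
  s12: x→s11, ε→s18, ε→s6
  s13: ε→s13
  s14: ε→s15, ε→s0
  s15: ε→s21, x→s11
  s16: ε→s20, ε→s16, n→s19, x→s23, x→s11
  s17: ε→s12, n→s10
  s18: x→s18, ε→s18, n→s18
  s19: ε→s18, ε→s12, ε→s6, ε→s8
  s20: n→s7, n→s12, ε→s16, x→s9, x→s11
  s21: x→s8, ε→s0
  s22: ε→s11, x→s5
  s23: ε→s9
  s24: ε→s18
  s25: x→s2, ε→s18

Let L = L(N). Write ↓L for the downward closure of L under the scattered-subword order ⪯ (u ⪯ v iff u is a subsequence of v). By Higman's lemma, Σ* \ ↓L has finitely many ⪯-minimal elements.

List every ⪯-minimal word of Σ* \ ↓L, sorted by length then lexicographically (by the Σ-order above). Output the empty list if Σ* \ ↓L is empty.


A = [n, xx].

|Q|=26, |F|=3, |δ|=57 (35 ε).
min D↑ (3 st, q0=0, F={2}): 0:x→1,n→2 1:x→2,n→2 2:x→2,n→2 [Hopcroft].
'n': N↓-sim [16, 12] end={s0,s11,s12,s18,s19,s2,s24,s25,s3,s6,s7,s8} — reject; 1/1 del acc.
'xx': |S_i|=[16, 7, 3] end={s0,s18,s2} ∉↓L; 2/2 deletions ∈↓L.
2 words, ⪯-incomp.


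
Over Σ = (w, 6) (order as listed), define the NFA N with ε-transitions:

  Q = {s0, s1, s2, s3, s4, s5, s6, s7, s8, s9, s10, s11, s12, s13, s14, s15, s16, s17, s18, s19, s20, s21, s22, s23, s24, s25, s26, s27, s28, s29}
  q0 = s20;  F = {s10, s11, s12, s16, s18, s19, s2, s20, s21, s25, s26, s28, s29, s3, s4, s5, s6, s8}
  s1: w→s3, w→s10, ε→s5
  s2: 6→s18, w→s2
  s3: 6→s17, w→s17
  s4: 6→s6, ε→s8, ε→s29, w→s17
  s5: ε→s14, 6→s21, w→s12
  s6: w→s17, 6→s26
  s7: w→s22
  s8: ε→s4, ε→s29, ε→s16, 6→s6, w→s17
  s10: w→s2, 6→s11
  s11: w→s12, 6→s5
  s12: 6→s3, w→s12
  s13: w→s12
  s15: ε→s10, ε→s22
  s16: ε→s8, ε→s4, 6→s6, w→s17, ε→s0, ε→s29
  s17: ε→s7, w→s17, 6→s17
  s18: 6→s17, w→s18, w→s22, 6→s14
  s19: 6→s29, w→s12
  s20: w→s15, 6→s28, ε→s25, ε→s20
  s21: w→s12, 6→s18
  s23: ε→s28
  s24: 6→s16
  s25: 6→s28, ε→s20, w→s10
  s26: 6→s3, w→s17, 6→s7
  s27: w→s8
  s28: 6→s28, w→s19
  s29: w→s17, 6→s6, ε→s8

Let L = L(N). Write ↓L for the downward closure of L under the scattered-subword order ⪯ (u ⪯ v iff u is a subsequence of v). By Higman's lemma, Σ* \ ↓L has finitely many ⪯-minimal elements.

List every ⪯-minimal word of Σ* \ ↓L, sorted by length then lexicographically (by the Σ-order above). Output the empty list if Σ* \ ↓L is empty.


|Q|=30, |F|=18, |δ|=66 (19 ε).
min D↑ (15 st, q0=0, F={10}): 0:w→1,6→2 1:w→3,6→4 2:w→5,6→2 3:w→3,6→6 4:w→7,6→8 5:w→7,6→9 6:w→6,6→10 7:w→7,6→11 8:w→7,6→12 9:w→10,6→13 10:w→10,6→10 11:w→10,6→10 12:w→7,6→6 13:w→10,6→14 14:w→10,6→11 (ε-aug+det+¬).
'ww66': N↓-sim [24, 21, 8, 6, 4] end={s14,s17,s22,s7} ∉↓L; 4/4 deletions ∈↓L.
'6w6w': N↓-sim [24, 19, 15, 12, 3] end={s17,s22,s7} rej; 4/4 deletions ∈↓L.
'w66666': |S_i|=[24, 21, 17, 11, 9, 6, 4] end={s14,s17,s22,s7} — reject; 6/6 single-dels accept.
3 obstructions.

min(Σ*\↓L) = [ww66, 6w6w, w66666].


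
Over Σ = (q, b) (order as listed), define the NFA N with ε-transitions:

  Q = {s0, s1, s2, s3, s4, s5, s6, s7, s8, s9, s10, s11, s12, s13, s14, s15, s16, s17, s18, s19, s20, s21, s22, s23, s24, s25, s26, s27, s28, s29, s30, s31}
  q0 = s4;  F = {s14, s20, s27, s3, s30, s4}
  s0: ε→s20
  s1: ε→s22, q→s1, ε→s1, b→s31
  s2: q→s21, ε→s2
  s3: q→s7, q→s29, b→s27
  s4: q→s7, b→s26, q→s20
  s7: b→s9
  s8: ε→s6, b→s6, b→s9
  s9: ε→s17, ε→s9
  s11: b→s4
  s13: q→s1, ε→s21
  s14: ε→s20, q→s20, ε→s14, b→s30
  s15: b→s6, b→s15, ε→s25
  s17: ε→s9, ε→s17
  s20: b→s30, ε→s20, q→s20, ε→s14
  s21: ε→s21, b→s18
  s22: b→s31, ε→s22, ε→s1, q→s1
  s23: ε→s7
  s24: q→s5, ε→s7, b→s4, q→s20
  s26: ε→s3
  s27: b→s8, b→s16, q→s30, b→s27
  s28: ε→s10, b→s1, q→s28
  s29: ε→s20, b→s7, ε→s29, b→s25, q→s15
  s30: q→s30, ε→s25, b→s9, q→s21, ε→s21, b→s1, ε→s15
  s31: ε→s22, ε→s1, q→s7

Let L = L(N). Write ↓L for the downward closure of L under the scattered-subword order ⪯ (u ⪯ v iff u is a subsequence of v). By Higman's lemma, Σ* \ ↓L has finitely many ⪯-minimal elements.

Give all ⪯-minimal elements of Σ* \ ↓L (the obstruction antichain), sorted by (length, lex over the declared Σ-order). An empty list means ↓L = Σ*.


min(Σ*\↓L) = [qbb, bbqb].

|Q|=32, |F|=6, |δ|=69 (29 ε).
min D↑ (6 st, q0=0, F={5}): 0:q→1,b→2 1:q→1,b→3 2:q→1,b→4 3:q→3,b→5 4:q→3,b→4 5:q→5,b→5 [Hopcroft].
'qbb': run [21, 15, 12, 10] end={s1,s15,s17,s18,s22,s25,s31,s6,s7,s9} ∉↓L; 3/3 single-dels accept.
'bbqb': N↓-sim [21, 20, 15, 12, 10] end={s1,s15,s17,s18,s22,s25,s31,s6,s7,s9} ∉↓L; 4/4 del acc.
2 obstructions.


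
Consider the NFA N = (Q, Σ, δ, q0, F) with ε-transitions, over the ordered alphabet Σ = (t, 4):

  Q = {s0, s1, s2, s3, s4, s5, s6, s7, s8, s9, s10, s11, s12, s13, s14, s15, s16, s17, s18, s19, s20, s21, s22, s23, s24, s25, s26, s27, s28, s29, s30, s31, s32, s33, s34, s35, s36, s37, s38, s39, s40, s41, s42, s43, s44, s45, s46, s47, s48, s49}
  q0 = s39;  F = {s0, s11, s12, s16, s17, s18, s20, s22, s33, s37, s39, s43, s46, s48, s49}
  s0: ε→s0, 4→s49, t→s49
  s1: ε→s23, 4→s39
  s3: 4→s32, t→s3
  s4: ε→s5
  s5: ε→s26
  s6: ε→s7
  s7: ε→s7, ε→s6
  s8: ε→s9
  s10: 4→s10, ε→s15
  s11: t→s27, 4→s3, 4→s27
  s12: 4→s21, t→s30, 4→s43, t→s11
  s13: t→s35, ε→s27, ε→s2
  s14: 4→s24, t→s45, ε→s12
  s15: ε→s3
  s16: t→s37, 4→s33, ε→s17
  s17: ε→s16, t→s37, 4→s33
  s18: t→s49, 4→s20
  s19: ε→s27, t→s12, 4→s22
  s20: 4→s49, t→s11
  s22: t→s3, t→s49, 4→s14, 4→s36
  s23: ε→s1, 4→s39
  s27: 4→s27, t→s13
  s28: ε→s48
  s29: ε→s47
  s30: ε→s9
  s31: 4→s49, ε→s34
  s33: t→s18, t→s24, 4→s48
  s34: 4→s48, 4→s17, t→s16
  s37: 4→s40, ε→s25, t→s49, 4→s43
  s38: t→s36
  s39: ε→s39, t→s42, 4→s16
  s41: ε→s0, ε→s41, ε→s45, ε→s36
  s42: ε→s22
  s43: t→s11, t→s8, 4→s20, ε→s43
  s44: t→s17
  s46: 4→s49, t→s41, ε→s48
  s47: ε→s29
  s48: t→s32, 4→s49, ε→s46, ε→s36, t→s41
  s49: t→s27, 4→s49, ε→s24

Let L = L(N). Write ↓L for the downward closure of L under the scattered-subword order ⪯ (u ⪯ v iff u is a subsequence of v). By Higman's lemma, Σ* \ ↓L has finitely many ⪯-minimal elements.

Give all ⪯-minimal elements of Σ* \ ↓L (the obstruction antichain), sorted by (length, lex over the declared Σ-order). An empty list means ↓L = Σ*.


min(Σ*\↓L) = [ttt, t4t4, 4444t].

|Q|=50, |F|=15, |δ|=91 (34 ε).
min D↑ (14 st, q0=0, F={7}): 0:t→1,4→2 1:t→3,4→4 2:t→5,4→6 3:t→7,4→3 4:t→8,4→9 5:t→3,4→9 6:t→10,4→11 7:t→7,4→7 8:t→7,4→7 9:t→8,4→12 10:t→3,4→12 11:t→13,4→3 12:t→8,4→3 13:t→3,4→3 [Hopcroft].
'ttt': |S_i|=[33, 27, 13, 6] end={s13,s2,s27,s3,s32,s35} — reject; 3/3 single-dels accept.
't4t4': |S_i|=[33, 27, 20, 11, 6] end={s13,s2,s27,s3,s32,s35} ∉↓L; 4/4 deletions ∈↓L.
'4444t': N↓-sim [33, 30, 23, 16, 8, 6] end={s13,s2,s27,s3,s32,s35} rej; 5/5 del acc.
3 obstructions.


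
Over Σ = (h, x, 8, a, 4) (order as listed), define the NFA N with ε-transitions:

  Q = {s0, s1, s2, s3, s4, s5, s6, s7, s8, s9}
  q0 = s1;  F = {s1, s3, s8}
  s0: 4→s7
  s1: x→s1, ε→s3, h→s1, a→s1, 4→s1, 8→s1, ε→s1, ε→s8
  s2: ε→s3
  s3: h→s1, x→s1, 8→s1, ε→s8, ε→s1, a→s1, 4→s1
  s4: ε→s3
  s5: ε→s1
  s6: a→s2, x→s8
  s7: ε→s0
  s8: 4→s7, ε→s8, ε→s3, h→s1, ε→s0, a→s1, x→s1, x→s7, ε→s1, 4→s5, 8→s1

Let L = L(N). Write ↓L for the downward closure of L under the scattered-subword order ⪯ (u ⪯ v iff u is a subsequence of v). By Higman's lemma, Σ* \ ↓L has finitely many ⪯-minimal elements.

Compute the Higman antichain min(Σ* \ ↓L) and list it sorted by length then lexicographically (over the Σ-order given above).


Antichain: [].

|Q|=10, |F|=3, |δ|=33 (13 ε).
min D↑ (1 st, q0=0, F={}): 0:h→0,x→0,8→0,a→0,4→0 [Hopcroft].
L(D↑) = ∅ ⇒ ↓L = Σ*.


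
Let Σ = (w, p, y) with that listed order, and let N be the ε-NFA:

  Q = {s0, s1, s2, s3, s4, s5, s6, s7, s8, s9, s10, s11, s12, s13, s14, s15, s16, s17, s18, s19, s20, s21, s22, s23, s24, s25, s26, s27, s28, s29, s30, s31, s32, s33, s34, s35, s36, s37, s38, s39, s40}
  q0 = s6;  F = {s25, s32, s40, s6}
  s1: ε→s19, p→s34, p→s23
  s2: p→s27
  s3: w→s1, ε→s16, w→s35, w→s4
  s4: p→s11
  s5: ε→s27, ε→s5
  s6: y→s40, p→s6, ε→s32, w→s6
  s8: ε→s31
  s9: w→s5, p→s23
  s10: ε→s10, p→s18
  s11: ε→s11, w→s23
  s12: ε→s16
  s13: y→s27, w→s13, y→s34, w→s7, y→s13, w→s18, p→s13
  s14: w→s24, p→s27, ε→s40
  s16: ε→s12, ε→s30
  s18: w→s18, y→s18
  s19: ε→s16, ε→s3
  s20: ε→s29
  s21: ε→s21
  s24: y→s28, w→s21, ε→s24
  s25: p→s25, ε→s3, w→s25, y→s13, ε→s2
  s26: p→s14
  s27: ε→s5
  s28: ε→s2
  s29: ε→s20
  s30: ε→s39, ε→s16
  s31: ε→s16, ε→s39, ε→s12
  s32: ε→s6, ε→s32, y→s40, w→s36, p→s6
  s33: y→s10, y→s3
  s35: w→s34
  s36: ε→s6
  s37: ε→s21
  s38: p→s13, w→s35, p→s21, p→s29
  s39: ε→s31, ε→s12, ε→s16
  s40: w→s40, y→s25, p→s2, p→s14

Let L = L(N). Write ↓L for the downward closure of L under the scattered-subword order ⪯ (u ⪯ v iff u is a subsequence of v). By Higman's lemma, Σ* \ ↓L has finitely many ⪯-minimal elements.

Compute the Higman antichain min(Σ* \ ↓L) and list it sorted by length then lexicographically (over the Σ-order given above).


A = [yyy].

|Q|=41, |F|=4, |δ|=79 (34 ε).
min D↑ (4 st, q0=0, F={3}): 0:w→0,p→0,y→1 1:w→1,p→1,y→2 2:w→2,p→2,y→3 3:w→3,p→3,y→3 [Hopcroft].
'yyy': N↓-sim [28, 25, 21, 6] end={s13,s18,s27,s34,s5,s7} ∉↓L; 3/3 del acc.
1 minimals (antichain).


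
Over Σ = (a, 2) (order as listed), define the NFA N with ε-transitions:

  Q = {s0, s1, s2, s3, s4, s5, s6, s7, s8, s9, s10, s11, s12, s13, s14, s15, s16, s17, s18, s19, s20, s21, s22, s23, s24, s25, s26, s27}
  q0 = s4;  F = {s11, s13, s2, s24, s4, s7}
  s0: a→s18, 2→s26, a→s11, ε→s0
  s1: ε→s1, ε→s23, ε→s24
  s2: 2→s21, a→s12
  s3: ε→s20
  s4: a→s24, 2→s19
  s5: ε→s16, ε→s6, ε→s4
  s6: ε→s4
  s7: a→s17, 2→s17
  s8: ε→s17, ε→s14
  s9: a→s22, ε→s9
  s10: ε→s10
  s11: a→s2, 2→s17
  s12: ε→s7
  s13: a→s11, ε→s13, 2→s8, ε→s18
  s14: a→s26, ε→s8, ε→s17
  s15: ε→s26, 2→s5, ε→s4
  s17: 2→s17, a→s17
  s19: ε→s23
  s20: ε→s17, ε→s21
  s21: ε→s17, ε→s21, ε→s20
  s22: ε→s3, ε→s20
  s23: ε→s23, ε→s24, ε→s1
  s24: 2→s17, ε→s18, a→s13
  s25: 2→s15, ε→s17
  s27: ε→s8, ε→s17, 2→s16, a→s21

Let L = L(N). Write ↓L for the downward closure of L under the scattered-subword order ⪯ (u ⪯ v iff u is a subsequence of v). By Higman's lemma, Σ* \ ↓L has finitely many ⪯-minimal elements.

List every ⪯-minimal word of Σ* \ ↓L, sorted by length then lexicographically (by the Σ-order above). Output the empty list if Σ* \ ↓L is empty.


|Q|=28, |F|=6, |δ|=58 (35 ε).
min D↑ (7 st, q0=0, F={3}): 0:a→1,2→1 1:a→2,2→3 2:a→4,2→3 3:a→3,2→3 4:a→5,2→3 5:a→6,2→3 6:a→3,2→3 [Hopcroft].
'a2': |S_i|=[17, 13, 6] end={s14,s17,s20,s21,s26,s8} — reject; 2/2 del acc.
'22': |S_i|=[17, 16, 6] end={s14,s17,s20,s21,s26,s8} rej; 2/2 single-dels accept.
'aaaaaa': run [17, 13, 12, 8, 6, 3, 1] end={s17} ∉↓L; 6/6 deletions ∈↓L.
'2aaaaa': N↓-sim [17, 16, 12, 8, 6, 3, 1] end={s17} ∉↓L; 6/6 deletions ∈↓L.
4 obstructions.

Antichain: [a2, 22, aaaaaa, 2aaaaa].


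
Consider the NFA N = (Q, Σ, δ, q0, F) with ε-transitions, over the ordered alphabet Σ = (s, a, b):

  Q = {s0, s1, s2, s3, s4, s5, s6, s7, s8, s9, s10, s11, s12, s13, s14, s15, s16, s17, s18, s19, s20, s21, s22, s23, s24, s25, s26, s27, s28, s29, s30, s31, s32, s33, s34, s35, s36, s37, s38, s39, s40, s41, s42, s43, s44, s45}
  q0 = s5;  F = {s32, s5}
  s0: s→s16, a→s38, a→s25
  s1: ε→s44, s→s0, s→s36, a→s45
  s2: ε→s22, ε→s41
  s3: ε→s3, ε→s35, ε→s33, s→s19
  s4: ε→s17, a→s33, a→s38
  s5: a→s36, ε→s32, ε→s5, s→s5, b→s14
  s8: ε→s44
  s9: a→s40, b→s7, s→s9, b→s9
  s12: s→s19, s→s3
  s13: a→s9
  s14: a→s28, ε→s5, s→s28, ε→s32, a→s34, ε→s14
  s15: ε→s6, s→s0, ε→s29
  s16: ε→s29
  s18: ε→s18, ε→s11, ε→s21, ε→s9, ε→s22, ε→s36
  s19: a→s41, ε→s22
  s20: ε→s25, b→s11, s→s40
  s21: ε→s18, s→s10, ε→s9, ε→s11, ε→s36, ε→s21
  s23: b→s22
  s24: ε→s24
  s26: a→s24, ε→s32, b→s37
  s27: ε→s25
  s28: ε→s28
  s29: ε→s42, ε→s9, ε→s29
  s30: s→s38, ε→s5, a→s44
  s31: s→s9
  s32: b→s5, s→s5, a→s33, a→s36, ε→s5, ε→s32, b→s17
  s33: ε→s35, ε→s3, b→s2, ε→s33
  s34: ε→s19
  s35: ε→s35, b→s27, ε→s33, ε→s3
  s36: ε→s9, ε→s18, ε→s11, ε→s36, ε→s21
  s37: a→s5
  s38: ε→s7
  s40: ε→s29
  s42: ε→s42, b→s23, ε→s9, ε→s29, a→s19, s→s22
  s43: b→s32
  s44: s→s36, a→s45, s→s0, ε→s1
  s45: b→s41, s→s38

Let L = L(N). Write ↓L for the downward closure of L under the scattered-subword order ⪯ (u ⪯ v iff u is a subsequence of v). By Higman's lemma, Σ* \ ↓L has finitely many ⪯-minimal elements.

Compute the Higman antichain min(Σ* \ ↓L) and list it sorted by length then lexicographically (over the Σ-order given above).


Antichain: [a].

|Q|=46, |F|=2, |δ|=107 (57 ε).
min D↑ (2 st, q0=0, F={1}): 0:s→0,a→1,b→0 1:s→1,a→1,b→1.
'a': run [26, 22] end={s10,s11,s18,s19,s2,s21,s22,s23,s25,s27,s28,s29,…} ∉↓L; 1/1 deletions ∈↓L.
1 obstructions.


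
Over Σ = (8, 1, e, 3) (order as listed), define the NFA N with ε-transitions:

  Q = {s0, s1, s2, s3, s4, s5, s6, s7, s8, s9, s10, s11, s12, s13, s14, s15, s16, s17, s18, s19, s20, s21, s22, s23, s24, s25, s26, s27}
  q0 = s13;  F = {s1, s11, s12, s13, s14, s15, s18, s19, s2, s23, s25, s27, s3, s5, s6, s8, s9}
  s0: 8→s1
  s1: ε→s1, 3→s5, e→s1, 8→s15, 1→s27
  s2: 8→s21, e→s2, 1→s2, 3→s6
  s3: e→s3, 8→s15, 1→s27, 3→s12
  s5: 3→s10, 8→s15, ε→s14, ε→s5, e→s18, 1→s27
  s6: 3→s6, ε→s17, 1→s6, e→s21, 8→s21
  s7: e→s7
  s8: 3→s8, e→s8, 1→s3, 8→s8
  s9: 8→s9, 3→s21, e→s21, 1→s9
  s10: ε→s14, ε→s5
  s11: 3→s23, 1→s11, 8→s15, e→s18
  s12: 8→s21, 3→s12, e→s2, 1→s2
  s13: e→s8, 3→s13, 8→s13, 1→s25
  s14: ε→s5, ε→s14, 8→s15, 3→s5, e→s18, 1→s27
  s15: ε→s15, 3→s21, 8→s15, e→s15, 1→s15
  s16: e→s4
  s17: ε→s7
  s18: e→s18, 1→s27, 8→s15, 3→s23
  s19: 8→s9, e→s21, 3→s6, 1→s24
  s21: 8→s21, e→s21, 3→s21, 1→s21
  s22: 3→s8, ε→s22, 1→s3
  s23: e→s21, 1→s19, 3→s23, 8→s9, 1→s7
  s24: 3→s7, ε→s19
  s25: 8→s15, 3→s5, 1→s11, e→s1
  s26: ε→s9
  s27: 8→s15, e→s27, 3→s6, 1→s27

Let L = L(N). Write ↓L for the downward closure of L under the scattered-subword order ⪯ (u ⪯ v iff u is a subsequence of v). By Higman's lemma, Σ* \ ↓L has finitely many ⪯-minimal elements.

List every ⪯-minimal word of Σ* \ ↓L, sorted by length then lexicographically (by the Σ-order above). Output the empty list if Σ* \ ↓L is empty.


min(Σ*\↓L) = [183, 113e, e138, 13138, 13e3e].

|Q|=28, |F|=17, |δ|=92 (13 ε).
min D↑ (17 st, q0=0, F={8}): 0:8→0,1→1,e→2,3→0 1:8→3,1→4,e→5,3→6 2:8→2,1→7,e→2,3→2 3:8→3,1→3,e→3,3→8 4:8→3,1→4,e→9,3→10 5:8→3,1→11,e→5,3→6 6:8→3,1→11,e→9,3→6 7:8→3,1→11,e→7,3→12 8:8→8,1→8,e→8,3→8 9:8→3,1→11,e→9,3→10 10:8→13,1→14,e→8,3→10 11:8→3,1→11,e→11,3→15 12:8→8,1→16,e→16,3→12 13:8→13,1→13,e→8,3→8 14:8→13,1→14,e→8,3→15 15:8→8,1→15,e→8,3→15 16:8→8,1→16,e→16,3→15 (ε-aug+det+¬).
'183': |S_i|=[22, 20, 3, 1] end={s21} rej; 3/3 del acc.
'113e': run [22, 20, 13, 8, 2] end={s21,s7} ∉↓L; 4/4 deletions ∈↓L.
'e138': |S_i|=[22, 19, 12, 6, 1] end={s21} — reject; 4/4 deletions ∈↓L.
'13138': N↓-sim [22, 20, 16, 10, 4, 1] end={s21} ∉↓L; 5/5 single-dels accept.
'13e3e': |S_i|=[22, 20, 16, 12, 8, 2] end={s21,s7} rej; 5/5 del acc.
5 obstructions.
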